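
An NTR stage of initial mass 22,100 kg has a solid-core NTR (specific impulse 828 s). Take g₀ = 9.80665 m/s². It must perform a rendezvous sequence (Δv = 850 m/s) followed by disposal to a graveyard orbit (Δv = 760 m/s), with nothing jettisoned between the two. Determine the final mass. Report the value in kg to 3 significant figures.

final mass ≈ 18100 kg

v_e = Isp · g₀ = 828 × 9.80665 = 8119.9 m/s.
After the first burn: m = 22100 × exp(−850/8119.9) = 22100 × 0.90061 = 19,903.5 kg.
After the second burn: m = 19,903.5 × exp(−760/8119.9) = 19,903.5 × 0.91065 = 18,125.1 kg.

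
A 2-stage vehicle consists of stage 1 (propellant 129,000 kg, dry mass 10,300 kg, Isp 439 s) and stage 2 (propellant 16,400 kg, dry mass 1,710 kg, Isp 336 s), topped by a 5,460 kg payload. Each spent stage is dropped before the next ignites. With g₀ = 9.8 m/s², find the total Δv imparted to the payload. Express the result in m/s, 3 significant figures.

Δv ≈ 10700 m/s

Ignition mass of stage 1 = 129,000+10,300 + 16,400+1,710 + 5,460 = 162,870 kg.
Stage 1: m₀ = 162,870 kg, m_f = 162,870 − 129,000 = 33,870 kg; Δv = 439×9.8×ln(4.809) = 4302.2×1.5704 ≈ 6756 m/s.
Stage 2: m₀ = 23,570 kg, m_f = 23,570 − 16,400 = 7,170 kg; Δv = 336×9.8×ln(3.287) = 3292.8×1.1901 ≈ 3919 m/s.
Total Δv = 6756 + 3919 = 10675 m/s.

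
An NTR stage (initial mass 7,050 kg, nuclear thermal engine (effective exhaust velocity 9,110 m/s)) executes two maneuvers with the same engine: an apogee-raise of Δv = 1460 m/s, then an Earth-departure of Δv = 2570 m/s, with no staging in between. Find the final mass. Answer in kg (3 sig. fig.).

After the first burn: m = 7050 × exp(−1460/9110.0) = 7050 × 0.85192 = 6,006.04 kg.
After the second burn: m = 6,006.04 × exp(−2570/9110.0) = 6,006.04 × 0.75419 = 4,529.7 kg.

final mass ≈ 4530 kg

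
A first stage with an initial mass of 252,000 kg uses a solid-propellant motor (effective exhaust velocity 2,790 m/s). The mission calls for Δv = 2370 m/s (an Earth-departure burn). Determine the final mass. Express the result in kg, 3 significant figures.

m₀/m_f = exp(Δv / v_e) = exp(2370 / 2790.0) = exp(0.8495) = 2.3384.
m_f = m₀ / 2.3384 = 252,000 / 2.3384 = 107,766 kg.

final mass ≈ 108000 kg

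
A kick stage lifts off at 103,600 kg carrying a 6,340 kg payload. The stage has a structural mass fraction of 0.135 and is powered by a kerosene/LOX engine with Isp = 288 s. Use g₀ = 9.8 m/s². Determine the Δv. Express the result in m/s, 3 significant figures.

Δv ≈ 4720 m/s

Stage wet mass = m₀ − payload = 103,600 − 6,340 = 97,260 kg.
Stage dry mass = ε × stage wet mass = 0.135 × 97,260 = 13,130.1 kg.
Burnout mass m_f = stage dry + payload = 13,130.1 + 6,340 = 19,470.1 kg.
v_e = Isp · g₀ = 288 × 9.8 = 2822.4 m/s.
By the Tsiolkovsky rocket equation, Δv = v_e · ln(103,600/19,470.1) = 2822.4 × ln(5.321) = 2822.4 × 1.6717 ≈ 4718 m/s.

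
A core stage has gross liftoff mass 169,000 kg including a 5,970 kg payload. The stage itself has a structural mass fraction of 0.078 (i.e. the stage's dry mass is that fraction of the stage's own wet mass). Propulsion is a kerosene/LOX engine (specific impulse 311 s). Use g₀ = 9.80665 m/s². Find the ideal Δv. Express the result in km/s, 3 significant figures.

Stage wet mass = m₀ − payload = 169,000 − 5,970 = 163,030 kg.
Stage dry mass = ε × stage wet mass = 0.078 × 163,030 = 12,716.3 kg.
Burnout mass m_f = stage dry + payload = 12,716.3 + 5,970 = 18,686.3 kg.
v_e = Isp · g₀ = 311 × 9.80665 = 3049.9 m/s.
From the ideal rocket equation, Δv = v_e · ln(169,000/18,686.3) = 3049.9 × ln(9.044) = 3049.9 × 2.2021 ≈ 6716 m/s.

Δv ≈ 6.72 km/s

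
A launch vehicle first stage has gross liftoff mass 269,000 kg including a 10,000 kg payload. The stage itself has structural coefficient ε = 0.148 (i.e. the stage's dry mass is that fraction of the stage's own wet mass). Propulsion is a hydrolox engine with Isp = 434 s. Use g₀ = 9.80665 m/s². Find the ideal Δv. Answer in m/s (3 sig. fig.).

Stage wet mass = m₀ − payload = 269,000 − 10,000 = 259,000 kg.
Stage dry mass = ε × stage wet mass = 0.148 × 259,000 = 38,332 kg.
Burnout mass m_f = stage dry + payload = 38,332 + 10,000 = 48,332 kg.
v_e = Isp · g₀ = 434 × 9.80665 = 4256.1 m/s.
Δv = v_e · ln(269,000/48,332) = 4256.1 × ln(5.566) = 4256.1 × 1.7166 ≈ 7306 m/s.

Δv ≈ 7310 m/s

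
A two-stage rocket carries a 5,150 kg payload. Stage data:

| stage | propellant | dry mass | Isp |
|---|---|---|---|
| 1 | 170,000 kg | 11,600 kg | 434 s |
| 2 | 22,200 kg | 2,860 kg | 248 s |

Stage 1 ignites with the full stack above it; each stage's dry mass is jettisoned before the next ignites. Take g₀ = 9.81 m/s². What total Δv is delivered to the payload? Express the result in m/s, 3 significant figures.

Ignition mass of stage 1 = 170,000+11,600 + 22,200+2,860 + 5,150 = 211,810 kg.
Stage 1: m₀ = 211,810 kg, m_f = 211,810 − 170,000 = 41,810 kg; Δv = 434×9.81×ln(5.066) = 4257.5×1.6226 ≈ 6908 m/s.
Stage 2: m₀ = 30,210 kg, m_f = 30,210 − 22,200 = 8,010 kg; Δv = 248×9.81×ln(3.772) = 2432.9×1.3275 ≈ 3230 m/s.
Total Δv = 6908 + 3230 = 10138 m/s.

Δv ≈ 10100 m/s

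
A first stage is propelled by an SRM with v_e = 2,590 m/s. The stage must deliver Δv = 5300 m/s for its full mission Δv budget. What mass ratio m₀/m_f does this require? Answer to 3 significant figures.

mass ratio ≈ 7.74

Rocket equation: m₀/m_f = exp(Δv / v_e) = exp(5300 / 2590.0) = exp(2.0463) = 7.7395.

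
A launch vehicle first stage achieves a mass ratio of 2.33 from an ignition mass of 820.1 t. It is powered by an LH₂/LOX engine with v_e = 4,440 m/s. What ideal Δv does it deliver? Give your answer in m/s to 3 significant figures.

By the Tsiolkovsky rocket equation, Δv = v_e · ln(2.33) = 4440.0 × 0.8459 ≈ 3755.7 m/s.

Δv ≈ 3760 m/s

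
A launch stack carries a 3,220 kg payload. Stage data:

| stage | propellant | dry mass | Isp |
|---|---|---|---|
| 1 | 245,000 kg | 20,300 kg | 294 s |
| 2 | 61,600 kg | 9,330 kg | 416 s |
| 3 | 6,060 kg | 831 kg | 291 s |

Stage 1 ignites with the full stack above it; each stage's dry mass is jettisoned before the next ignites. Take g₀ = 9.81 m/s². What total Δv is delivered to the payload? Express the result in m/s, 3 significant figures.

Ignition mass of stage 1 = 245,000+20,300 + 61,600+9,330 + 6,060+831 + 3,220 = 346,341 kg.
Stage 1: m₀ = 346,341 kg, m_f = 346,341 − 245,000 = 101,341 kg; Δv = 294×9.81×ln(3.418) = 2884.1×1.2289 ≈ 3544 m/s.
Stage 2: m₀ = 81,041 kg, m_f = 81,041 − 61,600 = 19,441 kg; Δv = 416×9.81×ln(4.169) = 4081.0×1.4276 ≈ 5826 m/s.
Stage 3: m₀ = 10,111 kg, m_f = 10,111 − 6,060 = 4,051 kg; Δv = 291×9.81×ln(2.496) = 2854.7×0.9147 ≈ 2611 m/s.
Total Δv = 3544 + 5826 + 2611 = 11981 m/s.

Δv ≈ 12000 m/s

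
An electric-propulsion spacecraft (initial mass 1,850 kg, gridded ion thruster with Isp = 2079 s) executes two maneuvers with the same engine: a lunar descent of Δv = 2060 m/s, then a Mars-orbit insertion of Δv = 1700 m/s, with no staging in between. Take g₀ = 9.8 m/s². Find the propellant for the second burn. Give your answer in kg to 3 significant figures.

v_e = Isp · g₀ = 2079 × 9.8 = 20374.2 m/s.
After the first burn: m = 1850 × exp(−2060/20374.2) = 1850 × 0.90384 = 1,672.1 kg.
After the second burn: m = 1,672.1 × exp(−1700/20374.2) = 1,672.1 × 0.91995 = 1,538.25 kg.
Second-burn propellant = 1,672.1 − 1,538.25 = 133.85 kg.

propellant for the second burn ≈ 134 kg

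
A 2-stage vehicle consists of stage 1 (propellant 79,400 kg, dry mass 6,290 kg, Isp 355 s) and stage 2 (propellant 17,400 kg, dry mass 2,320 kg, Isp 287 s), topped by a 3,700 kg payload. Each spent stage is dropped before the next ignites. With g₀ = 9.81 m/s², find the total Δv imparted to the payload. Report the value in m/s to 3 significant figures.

Δv ≈ 8360 m/s

Ignition mass of stage 1 = 79,400+6,290 + 17,400+2,320 + 3,700 = 109,110 kg.
Stage 1: m₀ = 109,110 kg, m_f = 109,110 − 79,400 = 29,710 kg; Δv = 355×9.81×ln(3.673) = 3482.6×1.3009 ≈ 4530 m/s.
Stage 2: m₀ = 23,420 kg, m_f = 23,420 − 17,400 = 6,020 kg; Δv = 287×9.81×ln(3.89) = 2815.5×1.3585 ≈ 3825 m/s.
Total Δv = 4530 + 3825 = 8355 m/s.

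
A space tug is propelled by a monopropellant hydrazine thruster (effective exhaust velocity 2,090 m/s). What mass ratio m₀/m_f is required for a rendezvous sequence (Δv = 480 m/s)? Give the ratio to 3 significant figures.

m₀/m_f = exp(Δv / v_e) = exp(480 / 2090.0) = exp(0.2297) = 1.2582.

mass ratio ≈ 1.26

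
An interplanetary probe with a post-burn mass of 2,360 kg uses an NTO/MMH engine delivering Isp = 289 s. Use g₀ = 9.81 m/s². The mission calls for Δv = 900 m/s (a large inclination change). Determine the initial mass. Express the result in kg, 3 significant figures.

v_e = Isp · g₀ = 289 × 9.81 = 2835.1 m/s.
m₀/m_f = exp(Δv / v_e) = exp(900 / 2835.1) = exp(0.3175) = 1.3736.
m₀ = m_f × 1.3736 = 2,360 × 1.3736 = 3,241.7 kg.

initial mass ≈ 3240 kg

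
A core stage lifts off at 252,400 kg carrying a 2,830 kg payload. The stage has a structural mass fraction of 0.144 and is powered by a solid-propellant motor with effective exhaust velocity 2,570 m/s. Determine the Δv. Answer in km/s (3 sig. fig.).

Δv ≈ 4.81 km/s

Stage wet mass = m₀ − payload = 252,400 − 2,830 = 249,570 kg.
Stage dry mass = ε × stage wet mass = 0.144 × 249,570 = 35,938.1 kg.
Burnout mass m_f = stage dry + payload = 35,938.1 + 2,830 = 38,768.1 kg.
Δv = v_e · ln(252,400/38,768.1) = 2570.0 × ln(6.511) = 2570.0 × 1.8734 ≈ 4815 m/s.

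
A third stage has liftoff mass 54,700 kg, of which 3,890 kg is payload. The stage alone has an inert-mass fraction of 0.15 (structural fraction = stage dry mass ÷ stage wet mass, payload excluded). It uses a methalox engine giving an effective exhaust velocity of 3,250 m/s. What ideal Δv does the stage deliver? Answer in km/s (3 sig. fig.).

Stage wet mass = m₀ − payload = 54,700 − 3,890 = 50,810 kg.
Stage dry mass = ε × stage wet mass = 0.15 × 50,810 = 7,621.5 kg.
Burnout mass m_f = stage dry + payload = 7,621.5 + 3,890 = 11,511.5 kg.
Rocket equation: Δv = v_e · ln(54,700/11,511.5) = 3250.0 × ln(4.752) = 3250.0 × 1.5585 ≈ 5065 m/s.

Δv ≈ 5.07 km/s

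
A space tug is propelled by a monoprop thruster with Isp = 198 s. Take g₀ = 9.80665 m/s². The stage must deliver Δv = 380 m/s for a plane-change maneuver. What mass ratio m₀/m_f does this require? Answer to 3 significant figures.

v_e = Isp · g₀ = 198 × 9.80665 = 1941.7 m/s.
m₀/m_f = exp(Δv / v_e) = exp(380 / 1941.7) = exp(0.1957) = 1.2162.

mass ratio ≈ 1.22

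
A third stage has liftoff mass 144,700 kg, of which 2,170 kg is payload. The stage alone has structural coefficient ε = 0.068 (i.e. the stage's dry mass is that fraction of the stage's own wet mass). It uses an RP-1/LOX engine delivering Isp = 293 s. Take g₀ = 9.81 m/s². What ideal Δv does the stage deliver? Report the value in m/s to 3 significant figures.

Δv ≈ 7190 m/s

Stage wet mass = m₀ − payload = 144,700 − 2,170 = 142,530 kg.
Stage dry mass = ε × stage wet mass = 0.068 × 142,530 = 9,692.04 kg.
Burnout mass m_f = stage dry + payload = 9,692.04 + 2,170 = 11,862.04 kg.
v_e = Isp · g₀ = 293 × 9.81 = 2874.3 m/s.
Using Δv = v_e ln(m₀/m_f): Δv = v_e · ln(144,700/11,862.04) = 2874.3 × ln(12.2) = 2874.3 × 2.5013 ≈ 7190 m/s.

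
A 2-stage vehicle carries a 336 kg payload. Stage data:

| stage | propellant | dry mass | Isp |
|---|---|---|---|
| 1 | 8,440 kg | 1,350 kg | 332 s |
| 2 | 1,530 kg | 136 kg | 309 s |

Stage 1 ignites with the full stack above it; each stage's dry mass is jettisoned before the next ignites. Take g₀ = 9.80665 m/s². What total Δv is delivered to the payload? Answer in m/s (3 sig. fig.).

Ignition mass of stage 1 = 8,440+1,350 + 1,530+136 + 336 = 11,792 kg.
Stage 1: m₀ = 11,792 kg, m_f = 11,792 − 8,440 = 3,352 kg; Δv = 332×9.80665×ln(3.518) = 3255.8×1.2579 ≈ 4095 m/s.
Stage 2: m₀ = 2,002 kg, m_f = 2,002 − 1,530 = 472 kg; Δv = 309×9.80665×ln(4.242) = 3030.3×1.4449 ≈ 4378 m/s.
Total Δv = 4095 + 4378 = 8473 m/s.

Δv ≈ 8470 m/s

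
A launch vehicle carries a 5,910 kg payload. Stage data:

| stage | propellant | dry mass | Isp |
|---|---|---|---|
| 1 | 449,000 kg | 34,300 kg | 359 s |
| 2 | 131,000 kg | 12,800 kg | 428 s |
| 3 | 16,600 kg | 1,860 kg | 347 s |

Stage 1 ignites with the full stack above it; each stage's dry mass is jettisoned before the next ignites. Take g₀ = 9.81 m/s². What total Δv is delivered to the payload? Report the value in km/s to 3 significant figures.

Ignition mass of stage 1 = 449,000+34,300 + 131,000+12,800 + 16,600+1,860 + 5,910 = 651,470 kg.
Stage 1: m₀ = 651,470 kg, m_f = 651,470 − 449,000 = 202,470 kg; Δv = 359×9.81×ln(3.218) = 3521.8×1.1686 ≈ 4116 m/s.
Stage 2: m₀ = 168,170 kg, m_f = 168,170 − 131,000 = 37,170 kg; Δv = 428×9.81×ln(4.524) = 4198.7×1.5095 ≈ 6338 m/s.
Stage 3: m₀ = 24,370 kg, m_f = 24,370 − 16,600 = 7,770 kg; Δv = 347×9.81×ln(3.136) = 3404.1×1.1431 ≈ 3891 m/s.
Total Δv = 4116 + 6338 + 3891 = 14345 m/s.

Δv ≈ 14.3 km/s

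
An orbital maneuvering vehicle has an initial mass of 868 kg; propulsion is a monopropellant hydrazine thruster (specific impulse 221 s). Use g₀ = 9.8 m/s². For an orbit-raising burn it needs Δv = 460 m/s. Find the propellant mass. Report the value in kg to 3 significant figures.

v_e = Isp · g₀ = 221 × 9.8 = 2165.8 m/s.
m₀/m_f = exp(Δv / v_e) = exp(460 / 2165.8) = exp(0.2124) = 1.2366.
m_f = 868 / 1.2366 = 701.925 kg, so propellant = m₀ − m_f = 868 − 701.925 = 166.075 kg.

propellant mass ≈ 166 kg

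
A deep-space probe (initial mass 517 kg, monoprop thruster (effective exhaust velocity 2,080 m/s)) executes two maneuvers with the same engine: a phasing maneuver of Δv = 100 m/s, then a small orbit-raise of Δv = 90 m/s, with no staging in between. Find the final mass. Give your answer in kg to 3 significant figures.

After the first burn: m = 517 × exp(−100/2080.0) = 517 × 0.95306 = 492.732 kg.
After the second burn: m = 492.732 × exp(−90/2080.0) = 492.732 × 0.95765 = 471.865 kg.

final mass ≈ 472 kg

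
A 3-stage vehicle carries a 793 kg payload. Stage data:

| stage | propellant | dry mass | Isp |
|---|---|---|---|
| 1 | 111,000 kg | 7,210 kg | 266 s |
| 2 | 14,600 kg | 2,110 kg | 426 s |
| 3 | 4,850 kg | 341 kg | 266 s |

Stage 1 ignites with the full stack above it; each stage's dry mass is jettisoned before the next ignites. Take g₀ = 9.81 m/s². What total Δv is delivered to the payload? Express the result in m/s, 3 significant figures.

Δv ≈ 12700 m/s

Ignition mass of stage 1 = 111,000+7,210 + 14,600+2,110 + 4,850+341 + 793 = 140,904 kg.
Stage 1: m₀ = 140,904 kg, m_f = 140,904 − 111,000 = 29,904 kg; Δv = 266×9.81×ln(4.712) = 2609.5×1.5501 ≈ 4045 m/s.
Stage 2: m₀ = 22,694 kg, m_f = 22,694 − 14,600 = 8,094 kg; Δv = 426×9.81×ln(2.804) = 4179.1×1.0310 ≈ 4309 m/s.
Stage 3: m₀ = 5,984 kg, m_f = 5,984 − 4,850 = 1,134 kg; Δv = 266×9.81×ln(5.277) = 2609.5×1.6633 ≈ 4340 m/s.
Total Δv = 4045 + 4309 + 4340 = 12694 m/s.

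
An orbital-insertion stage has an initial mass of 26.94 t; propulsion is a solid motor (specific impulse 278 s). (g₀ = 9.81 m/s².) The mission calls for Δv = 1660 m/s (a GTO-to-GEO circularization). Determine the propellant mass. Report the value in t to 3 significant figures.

propellant mass ≈ 12.3 t

v_e = Isp · g₀ = 278 × 9.81 = 2727.2 m/s.
m₀/m_f = exp(Δv / v_e) = exp(1660 / 2727.2) = exp(0.6087) = 1.8380.
m_f = 26.94 / 1.8380 = 14.6572 t, so propellant = m₀ − m_f = 26.94 − 14.6572 = 12.2828 t.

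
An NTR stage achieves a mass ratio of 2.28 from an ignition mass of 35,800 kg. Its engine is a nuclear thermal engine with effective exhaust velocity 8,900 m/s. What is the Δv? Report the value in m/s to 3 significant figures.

Δv = v_e · ln(2.28) = 8900.0 × 0.8242 ≈ 7335.2 m/s.

Δv ≈ 7340 m/s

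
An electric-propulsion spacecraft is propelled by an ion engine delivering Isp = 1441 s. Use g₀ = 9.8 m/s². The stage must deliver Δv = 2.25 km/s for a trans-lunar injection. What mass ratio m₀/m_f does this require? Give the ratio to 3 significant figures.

v_e = Isp · g₀ = 1441 × 9.8 = 14121.8 m/s.
m₀/m_f = exp(Δv / v_e) = exp(2250 / 14121.8) = exp(0.1593) = 1.1727.

mass ratio ≈ 1.17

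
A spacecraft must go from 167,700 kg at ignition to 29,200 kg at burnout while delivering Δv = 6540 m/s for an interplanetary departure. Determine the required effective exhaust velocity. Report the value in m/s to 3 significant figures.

v_e ≈ 3740 m/s

ln(m₀/m_f) = ln(167700/29200) = ln(5.743) = 1.7480.
By the Tsiolkovsky rocket equation, v_e = Δv / ln(m₀/m_f) = 6540 / 1.7480 = 3741.4 m/s.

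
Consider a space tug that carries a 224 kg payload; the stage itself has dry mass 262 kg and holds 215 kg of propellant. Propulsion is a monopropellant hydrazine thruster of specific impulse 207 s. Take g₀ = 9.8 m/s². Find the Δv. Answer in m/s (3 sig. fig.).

v_e = Isp · g₀ = 207 × 9.8 = 2028.6 m/s.
m₀ = payload + dry + propellant = 224 + 262 + 215 = 701 kg.
m_f = payload + dry = 224 + 262 = 486 kg.
Δv = v_e · ln(m₀/m_f) = 2028.6 × ln(1.442) = 2028.6 × 0.3663 ≈ 743.1 m/s.

Δv ≈ 743 m/s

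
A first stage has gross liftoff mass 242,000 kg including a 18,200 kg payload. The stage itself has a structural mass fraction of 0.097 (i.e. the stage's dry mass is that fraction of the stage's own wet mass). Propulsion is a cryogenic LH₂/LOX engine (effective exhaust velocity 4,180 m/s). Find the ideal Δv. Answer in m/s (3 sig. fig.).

Stage wet mass = m₀ − payload = 242,000 − 18,200 = 223,800 kg.
Stage dry mass = ε × stage wet mass = 0.097 × 223,800 = 21,708.6 kg.
Burnout mass m_f = stage dry + payload = 21,708.6 + 18,200 = 39,908.6 kg.
By the Tsiolkovsky rocket equation, Δv = v_e · ln(242,000/39,908.6) = 4180.0 × ln(6.064) = 4180.0 × 1.8023 ≈ 7534 m/s.

Δv ≈ 7530 m/s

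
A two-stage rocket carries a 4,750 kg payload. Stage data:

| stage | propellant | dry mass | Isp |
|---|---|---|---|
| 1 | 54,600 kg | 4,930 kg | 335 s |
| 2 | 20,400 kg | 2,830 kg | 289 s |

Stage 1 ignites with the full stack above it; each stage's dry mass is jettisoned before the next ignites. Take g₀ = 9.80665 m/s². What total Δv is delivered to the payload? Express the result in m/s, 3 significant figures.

Δv ≈ 6910 m/s

Ignition mass of stage 1 = 54,600+4,930 + 20,400+2,830 + 4,750 = 87,510 kg.
Stage 1: m₀ = 87,510 kg, m_f = 87,510 − 54,600 = 32,910 kg; Δv = 335×9.80665×ln(2.659) = 3285.2×0.9780 ≈ 3213 m/s.
Stage 2: m₀ = 27,980 kg, m_f = 27,980 − 20,400 = 7,580 kg; Δv = 289×9.80665×ln(3.691) = 2834.1×1.3060 ≈ 3701 m/s.
Total Δv = 3213 + 3701 = 6914 m/s.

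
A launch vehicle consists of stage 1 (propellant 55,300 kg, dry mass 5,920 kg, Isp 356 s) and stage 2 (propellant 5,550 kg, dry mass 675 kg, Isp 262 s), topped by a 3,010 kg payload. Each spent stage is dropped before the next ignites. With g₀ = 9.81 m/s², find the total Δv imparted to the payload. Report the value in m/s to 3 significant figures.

Δv ≈ 7730 m/s

Ignition mass of stage 1 = 55,300+5,920 + 5,550+675 + 3,010 = 70,455 kg.
Stage 1: m₀ = 70,455 kg, m_f = 70,455 − 55,300 = 15,155 kg; Δv = 356×9.81×ln(4.649) = 3492.4×1.5366 ≈ 5367 m/s.
Stage 2: m₀ = 9,235 kg, m_f = 9,235 − 5,550 = 3,685 kg; Δv = 262×9.81×ln(2.506) = 2570.2×0.9187 ≈ 2361 m/s.
Total Δv = 5367 + 2361 = 7728 m/s.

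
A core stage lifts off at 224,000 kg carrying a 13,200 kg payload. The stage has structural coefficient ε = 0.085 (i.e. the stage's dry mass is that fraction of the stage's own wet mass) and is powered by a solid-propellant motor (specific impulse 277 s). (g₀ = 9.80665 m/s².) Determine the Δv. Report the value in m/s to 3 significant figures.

Stage wet mass = m₀ − payload = 224,000 − 13,200 = 210,800 kg.
Stage dry mass = ε × stage wet mass = 0.085 × 210,800 = 17,918 kg.
Burnout mass m_f = stage dry + payload = 17,918 + 13,200 = 31,118 kg.
v_e = Isp · g₀ = 277 × 9.80665 = 2716.4 m/s.
Δv = v_e · ln(224,000/31,118) = 2716.4 × ln(7.198) = 2716.4 × 1.9739 ≈ 5362 m/s.

Δv ≈ 5360 m/s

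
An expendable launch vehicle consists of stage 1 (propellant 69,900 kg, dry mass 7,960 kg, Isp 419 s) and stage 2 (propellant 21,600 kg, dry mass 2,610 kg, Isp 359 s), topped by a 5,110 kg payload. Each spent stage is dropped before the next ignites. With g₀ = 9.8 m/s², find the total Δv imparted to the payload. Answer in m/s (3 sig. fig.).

Δv ≈ 9030 m/s

Ignition mass of stage 1 = 69,900+7,960 + 21,600+2,610 + 5,110 = 107,180 kg.
Stage 1: m₀ = 107,180 kg, m_f = 107,180 − 69,900 = 37,280 kg; Δv = 419×9.8×ln(2.875) = 4106.2×1.0561 ≈ 4336 m/s.
Stage 2: m₀ = 29,320 kg, m_f = 29,320 − 21,600 = 7,720 kg; Δv = 359×9.8×ln(3.798) = 3518.2×1.3345 ≈ 4695 m/s.
Total Δv = 4336 + 4695 = 9031 m/s.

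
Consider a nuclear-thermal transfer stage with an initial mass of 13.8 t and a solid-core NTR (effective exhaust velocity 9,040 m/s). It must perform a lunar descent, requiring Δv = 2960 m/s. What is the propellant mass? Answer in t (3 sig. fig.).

Using Δv = v_e ln(m₀/m_f): m₀/m_f = exp(Δv / v_e) = exp(2960 / 9040.0) = exp(0.3274) = 1.3874.
m_f = 13.8 / 1.3874 = 9.94666 t, so propellant = m₀ − m_f = 13.8 − 9.94666 = 3.85334 t.

propellant mass ≈ 3.85 t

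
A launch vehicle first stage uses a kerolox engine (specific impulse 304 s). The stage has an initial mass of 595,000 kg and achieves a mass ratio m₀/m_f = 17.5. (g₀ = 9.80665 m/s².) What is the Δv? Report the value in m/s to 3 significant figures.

Δv ≈ 8530 m/s

v_e = Isp · g₀ = 304 × 9.80665 = 2981.2 m/s.
Rocket equation: Δv = v_e · ln(17.5) = 2981.2 × 2.8622 ≈ 8532.9 m/s.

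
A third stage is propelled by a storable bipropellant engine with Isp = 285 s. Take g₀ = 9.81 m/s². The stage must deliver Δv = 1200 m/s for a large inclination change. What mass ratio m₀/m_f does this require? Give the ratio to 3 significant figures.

v_e = Isp · g₀ = 285 × 9.81 = 2795.9 m/s.
From the ideal rocket equation, m₀/m_f = exp(Δv / v_e) = exp(1200 / 2795.9) = exp(0.4292) = 1.5360.

mass ratio ≈ 1.54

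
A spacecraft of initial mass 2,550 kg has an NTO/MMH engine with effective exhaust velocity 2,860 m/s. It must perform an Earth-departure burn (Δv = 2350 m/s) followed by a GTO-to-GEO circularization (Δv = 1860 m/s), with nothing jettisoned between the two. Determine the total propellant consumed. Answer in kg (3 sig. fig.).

After the first burn: m = 2550 × exp(−2350/2860.0) = 2550 × 0.43969 = 1,121.21 kg.
After the second burn: m = 1,121.21 × exp(−1860/2860.0) = 1,121.21 × 0.52186 = 585.115 kg.
Total propellant = m₀ − m_final = 2550 − 585.115 = 1,964.885 kg.

total propellant consumed ≈ 1960 kg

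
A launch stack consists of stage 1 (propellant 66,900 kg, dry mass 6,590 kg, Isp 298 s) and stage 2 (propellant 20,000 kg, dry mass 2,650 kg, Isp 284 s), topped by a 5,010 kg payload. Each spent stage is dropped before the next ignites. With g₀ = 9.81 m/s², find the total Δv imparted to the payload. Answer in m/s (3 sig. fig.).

Δv ≈ 6740 m/s

Ignition mass of stage 1 = 66,900+6,590 + 20,000+2,650 + 5,010 = 101,150 kg.
Stage 1: m₀ = 101,150 kg, m_f = 101,150 − 66,900 = 34,250 kg; Δv = 298×9.81×ln(2.953) = 2923.4×1.0829 ≈ 3166 m/s.
Stage 2: m₀ = 27,660 kg, m_f = 27,660 − 20,000 = 7,660 kg; Δv = 284×9.81×ln(3.611) = 2786.0×1.2840 ≈ 3577 m/s.
Total Δv = 3166 + 3577 = 6743 m/s.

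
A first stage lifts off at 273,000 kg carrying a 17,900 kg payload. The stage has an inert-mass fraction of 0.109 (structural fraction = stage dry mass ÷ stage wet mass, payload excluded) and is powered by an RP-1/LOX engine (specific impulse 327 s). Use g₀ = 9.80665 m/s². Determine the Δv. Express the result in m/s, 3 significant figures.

Δv ≈ 5730 m/s

Stage wet mass = m₀ − payload = 273,000 − 17,900 = 255,100 kg.
Stage dry mass = ε × stage wet mass = 0.109 × 255,100 = 27,805.9 kg.
Burnout mass m_f = stage dry + payload = 27,805.9 + 17,900 = 45,705.9 kg.
v_e = Isp · g₀ = 327 × 9.80665 = 3206.8 m/s.
Δv = v_e · ln(273,000/45,705.9) = 3206.8 × ln(5.973) = 3206.8 × 1.7872 ≈ 5731 m/s.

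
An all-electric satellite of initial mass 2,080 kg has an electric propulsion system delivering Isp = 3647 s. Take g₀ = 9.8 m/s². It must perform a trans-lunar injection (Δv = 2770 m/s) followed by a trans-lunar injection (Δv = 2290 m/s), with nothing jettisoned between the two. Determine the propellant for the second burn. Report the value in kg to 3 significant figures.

v_e = Isp · g₀ = 3647 × 9.8 = 35740.6 m/s.
After the first burn: m = 2080 × exp(−2770/35740.6) = 2080 × 0.92542 = 1,924.87 kg.
After the second burn: m = 1,924.87 × exp(−2290/35740.6) = 1,924.87 × 0.93794 = 1,805.41 kg.
Second-burn propellant = 1,924.87 − 1,805.41 = 119.46 kg.

propellant for the second burn ≈ 119 kg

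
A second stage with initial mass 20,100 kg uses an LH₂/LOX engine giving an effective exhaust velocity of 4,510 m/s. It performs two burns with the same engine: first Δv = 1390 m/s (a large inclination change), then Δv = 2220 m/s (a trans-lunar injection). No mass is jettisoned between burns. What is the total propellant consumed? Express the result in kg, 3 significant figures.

After the first burn: m = 20100 × exp(−1390/4510.0) = 20100 × 0.73477 = 14,768.9 kg.
After the second burn: m = 14,768.9 × exp(−2220/4510.0) = 14,768.9 × 0.61126 = 9,027.64 kg.
Total propellant = m₀ − m_final = 20100 − 9,027.64 = 11,072.36 kg.

total propellant consumed ≈ 11100 kg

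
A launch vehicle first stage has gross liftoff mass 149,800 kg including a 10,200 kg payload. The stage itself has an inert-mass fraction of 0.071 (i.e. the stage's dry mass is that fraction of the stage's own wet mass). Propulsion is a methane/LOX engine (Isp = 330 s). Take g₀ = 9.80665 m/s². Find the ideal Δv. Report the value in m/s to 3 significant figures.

Stage wet mass = m₀ − payload = 149,800 − 10,200 = 139,600 kg.
Stage dry mass = ε × stage wet mass = 0.071 × 139,600 = 9,911.6 kg.
Burnout mass m_f = stage dry + payload = 9,911.6 + 10,200 = 20,111.6 kg.
v_e = Isp · g₀ = 330 × 9.80665 = 3236.2 m/s.
Rocket equation: Δv = v_e · ln(149,800/20,111.6) = 3236.2 × ln(7.448) = 3236.2 × 2.0080 ≈ 6498 m/s.

Δv ≈ 6500 m/s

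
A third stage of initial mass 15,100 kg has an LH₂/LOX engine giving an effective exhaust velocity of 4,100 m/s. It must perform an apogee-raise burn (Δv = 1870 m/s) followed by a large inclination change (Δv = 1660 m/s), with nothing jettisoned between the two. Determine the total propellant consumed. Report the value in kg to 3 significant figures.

total propellant consumed ≈ 8720 kg

After the first burn: m = 15100 × exp(−1870/4100.0) = 15100 × 0.63375 = 9,569.63 kg.
After the second burn: m = 9,569.63 × exp(−1660/4100.0) = 9,569.63 × 0.66706 = 6,383.52 kg.
Total propellant = m₀ − m_final = 15100 − 6,383.52 = 8,716.48 kg.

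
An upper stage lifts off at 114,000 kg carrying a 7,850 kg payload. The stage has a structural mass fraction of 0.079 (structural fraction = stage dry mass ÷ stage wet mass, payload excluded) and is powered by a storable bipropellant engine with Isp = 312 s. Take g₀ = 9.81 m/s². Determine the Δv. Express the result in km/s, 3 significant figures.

Stage wet mass = m₀ − payload = 114,000 − 7,850 = 106,150 kg.
Stage dry mass = ε × stage wet mass = 0.079 × 106,150 = 8,385.85 kg.
Burnout mass m_f = stage dry + payload = 8,385.85 + 7,850 = 16,235.85 kg.
v_e = Isp · g₀ = 312 × 9.81 = 3060.7 m/s.
Δv = v_e · ln(114,000/16,235.85) = 3060.7 × ln(7.021) = 3060.7 × 1.9490 ≈ 5965 m/s.

Δv ≈ 5.97 km/s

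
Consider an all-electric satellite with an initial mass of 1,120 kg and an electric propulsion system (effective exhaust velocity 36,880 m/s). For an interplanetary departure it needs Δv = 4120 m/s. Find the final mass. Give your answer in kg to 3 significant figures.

m₀/m_f = exp(Δv / v_e) = exp(4120 / 36880.0) = exp(0.1117) = 1.1182.
m_f = m₀ / 1.1182 = 1,120 / 1.1182 = 1,001.61 kg.

final mass ≈ 1000 kg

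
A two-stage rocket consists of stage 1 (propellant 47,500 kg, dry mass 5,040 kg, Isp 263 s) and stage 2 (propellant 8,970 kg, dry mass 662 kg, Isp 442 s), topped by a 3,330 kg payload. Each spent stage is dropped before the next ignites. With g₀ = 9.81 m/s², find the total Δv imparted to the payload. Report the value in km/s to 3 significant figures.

Δv ≈ 8.44 km/s

Ignition mass of stage 1 = 47,500+5,040 + 8,970+662 + 3,330 = 65,502 kg.
Stage 1: m₀ = 65,502 kg, m_f = 65,502 − 47,500 = 18,002 kg; Δv = 263×9.81×ln(3.639) = 2580.0×1.2916 ≈ 3332 m/s.
Stage 2: m₀ = 12,962 kg, m_f = 12,962 − 8,970 = 3,992 kg; Δv = 442×9.81×ln(3.247) = 4336.0×1.1777 ≈ 5107 m/s.
Total Δv = 3332 + 5107 = 8439 m/s.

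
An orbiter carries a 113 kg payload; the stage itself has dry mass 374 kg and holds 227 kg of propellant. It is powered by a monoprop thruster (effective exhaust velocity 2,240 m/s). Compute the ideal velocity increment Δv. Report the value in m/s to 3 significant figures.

m₀ = payload + dry + propellant = 113 + 374 + 227 = 714 kg.
m_f = payload + dry = 113 + 374 = 487 kg.
Δv = v_e · ln(m₀/m_f) = 2240.0 × ln(1.466) = 2240.0 × 0.3826 ≈ 857.1 m/s.

Δv ≈ 857 m/s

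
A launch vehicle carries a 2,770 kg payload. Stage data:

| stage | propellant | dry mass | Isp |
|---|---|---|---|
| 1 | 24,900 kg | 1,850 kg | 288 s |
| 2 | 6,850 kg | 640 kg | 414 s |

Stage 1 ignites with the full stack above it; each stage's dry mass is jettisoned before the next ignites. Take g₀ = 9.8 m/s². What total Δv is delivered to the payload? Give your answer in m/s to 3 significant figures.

Ignition mass of stage 1 = 24,900+1,850 + 6,850+640 + 2,770 = 37,010 kg.
Stage 1: m₀ = 37,010 kg, m_f = 37,010 − 24,900 = 12,110 kg; Δv = 288×9.8×ln(3.056) = 2822.4×1.1172 ≈ 3153 m/s.
Stage 2: m₀ = 10,260 kg, m_f = 10,260 − 6,850 = 3,410 kg; Δv = 414×9.8×ln(3.009) = 4057.2×1.1015 ≈ 4469 m/s.
Total Δv = 3153 + 4469 = 7622 m/s.

Δv ≈ 7620 m/s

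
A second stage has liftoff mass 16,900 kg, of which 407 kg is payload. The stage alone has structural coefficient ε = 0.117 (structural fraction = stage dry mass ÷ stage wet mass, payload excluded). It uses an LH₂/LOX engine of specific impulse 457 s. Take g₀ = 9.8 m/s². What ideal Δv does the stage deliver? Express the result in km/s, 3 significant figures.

Δv ≈ 8.86 km/s

Stage wet mass = m₀ − payload = 16,900 − 407 = 16,493 kg.
Stage dry mass = ε × stage wet mass = 0.117 × 16,493 = 1,929.68 kg.
Burnout mass m_f = stage dry + payload = 1,929.68 + 407 = 2,336.68 kg.
v_e = Isp · g₀ = 457 × 9.8 = 4478.6 m/s.
Δv = v_e · ln(16,900/2,336.68) = 4478.6 × ln(7.232) = 4478.6 × 1.9786 ≈ 8861 m/s.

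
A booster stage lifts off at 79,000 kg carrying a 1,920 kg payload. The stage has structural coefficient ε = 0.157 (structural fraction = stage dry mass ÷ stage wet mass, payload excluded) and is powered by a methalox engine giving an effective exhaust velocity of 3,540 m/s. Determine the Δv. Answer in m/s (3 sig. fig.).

Stage wet mass = m₀ − payload = 79,000 − 1,920 = 77,080 kg.
Stage dry mass = ε × stage wet mass = 0.157 × 77,080 = 12,101.6 kg.
Burnout mass m_f = stage dry + payload = 12,101.6 + 1,920 = 14,021.6 kg.
Using Δv = v_e ln(m₀/m_f): Δv = v_e · ln(79,000/14,021.6) = 3540.0 × ln(5.634) = 3540.0 × 1.7288 ≈ 6120 m/s.

Δv ≈ 6120 m/s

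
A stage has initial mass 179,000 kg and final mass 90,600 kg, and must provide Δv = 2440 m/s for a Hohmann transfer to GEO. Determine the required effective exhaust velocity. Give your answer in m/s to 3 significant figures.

ln(m₀/m_f) = ln(179000/90600) = ln(1.976) = 0.6809.
v_e = Δv / ln(m₀/m_f) = 2440 / 0.6809 = 3583.3 m/s.

v_e ≈ 3580 m/s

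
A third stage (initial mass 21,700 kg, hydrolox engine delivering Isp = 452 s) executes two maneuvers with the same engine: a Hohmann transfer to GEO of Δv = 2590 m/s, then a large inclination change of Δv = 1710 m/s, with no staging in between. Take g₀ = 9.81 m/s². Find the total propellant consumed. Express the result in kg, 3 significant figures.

total propellant consumed ≈ 13500 kg

v_e = Isp · g₀ = 452 × 9.81 = 4434.1 m/s.
After the first burn: m = 21700 × exp(−2590/4434.1) = 21700 × 0.55760 = 12,099.9 kg.
After the second burn: m = 12,099.9 × exp(−1710/4434.1) = 12,099.9 × 0.68001 = 8,228.05 kg.
Total propellant = m₀ − m_final = 21700 − 8,228.05 = 13,471.95 kg.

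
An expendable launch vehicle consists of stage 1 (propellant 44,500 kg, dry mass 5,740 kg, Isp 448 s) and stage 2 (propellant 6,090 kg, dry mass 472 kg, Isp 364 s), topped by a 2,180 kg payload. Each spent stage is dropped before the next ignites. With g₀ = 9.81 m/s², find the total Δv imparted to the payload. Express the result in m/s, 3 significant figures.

Ignition mass of stage 1 = 44,500+5,740 + 6,090+472 + 2,180 = 58,982 kg.
Stage 1: m₀ = 58,982 kg, m_f = 58,982 − 44,500 = 14,482 kg; Δv = 448×9.81×ln(4.073) = 4394.9×1.4043 ≈ 6172 m/s.
Stage 2: m₀ = 8,742 kg, m_f = 8,742 − 6,090 = 2,652 kg; Δv = 364×9.81×ln(3.296) = 3570.8×1.1928 ≈ 4259 m/s.
Total Δv = 6172 + 4259 = 10431 m/s.

Δv ≈ 10400 m/s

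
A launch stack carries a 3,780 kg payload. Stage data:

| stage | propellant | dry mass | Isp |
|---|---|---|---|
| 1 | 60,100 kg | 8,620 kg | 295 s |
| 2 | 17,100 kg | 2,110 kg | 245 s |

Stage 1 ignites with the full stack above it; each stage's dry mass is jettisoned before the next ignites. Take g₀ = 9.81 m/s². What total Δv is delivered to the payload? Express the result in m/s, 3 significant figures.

Ignition mass of stage 1 = 60,100+8,620 + 17,100+2,110 + 3,780 = 91,710 kg.
Stage 1: m₀ = 91,710 kg, m_f = 91,710 − 60,100 = 31,610 kg; Δv = 295×9.81×ln(2.901) = 2894.0×1.0652 ≈ 3083 m/s.
Stage 2: m₀ = 22,990 kg, m_f = 22,990 − 17,100 = 5,890 kg; Δv = 245×9.81×ln(3.903) = 2403.5×1.3618 ≈ 3273 m/s.
Total Δv = 3083 + 3273 = 6356 m/s.

Δv ≈ 6360 m/s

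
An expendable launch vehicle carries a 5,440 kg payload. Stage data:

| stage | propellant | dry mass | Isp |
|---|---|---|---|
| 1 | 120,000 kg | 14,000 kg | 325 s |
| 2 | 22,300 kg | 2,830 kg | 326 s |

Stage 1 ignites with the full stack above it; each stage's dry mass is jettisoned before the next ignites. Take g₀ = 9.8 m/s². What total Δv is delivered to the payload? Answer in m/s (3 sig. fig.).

Δv ≈ 8340 m/s

Ignition mass of stage 1 = 120,000+14,000 + 22,300+2,830 + 5,440 = 164,570 kg.
Stage 1: m₀ = 164,570 kg, m_f = 164,570 − 120,000 = 44,570 kg; Δv = 325×9.8×ln(3.692) = 3185.0×1.3063 ≈ 4160 m/s.
Stage 2: m₀ = 30,570 kg, m_f = 30,570 − 22,300 = 8,270 kg; Δv = 326×9.8×ln(3.696) = 3194.8×1.3074 ≈ 4177 m/s.
Total Δv = 4160 + 4177 = 8337 m/s.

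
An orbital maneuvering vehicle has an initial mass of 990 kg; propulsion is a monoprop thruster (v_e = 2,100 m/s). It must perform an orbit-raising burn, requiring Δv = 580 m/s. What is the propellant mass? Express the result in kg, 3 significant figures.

m₀/m_f = exp(Δv / v_e) = exp(580 / 2100.0) = exp(0.2762) = 1.3181.
m_f = 990 / 1.3181 = 751.081 kg, so propellant = m₀ − m_f = 990 − 751.081 = 238.919 kg.

propellant mass ≈ 239 kg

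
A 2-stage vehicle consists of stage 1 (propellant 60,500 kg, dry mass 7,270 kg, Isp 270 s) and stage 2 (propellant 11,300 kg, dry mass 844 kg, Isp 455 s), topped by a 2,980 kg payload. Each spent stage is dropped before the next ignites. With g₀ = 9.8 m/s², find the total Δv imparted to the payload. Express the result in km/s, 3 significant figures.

Δv ≈ 9.59 km/s

Ignition mass of stage 1 = 60,500+7,270 + 11,300+844 + 2,980 = 82,894 kg.
Stage 1: m₀ = 82,894 kg, m_f = 82,894 − 60,500 = 22,394 kg; Δv = 270×9.8×ln(3.702) = 2646.0×1.3088 ≈ 3463 m/s.
Stage 2: m₀ = 15,124 kg, m_f = 15,124 − 11,300 = 3,824 kg; Δv = 455×9.8×ln(3.955) = 4459.0×1.3750 ≈ 6131 m/s.
Total Δv = 3463 + 6131 = 9594 m/s.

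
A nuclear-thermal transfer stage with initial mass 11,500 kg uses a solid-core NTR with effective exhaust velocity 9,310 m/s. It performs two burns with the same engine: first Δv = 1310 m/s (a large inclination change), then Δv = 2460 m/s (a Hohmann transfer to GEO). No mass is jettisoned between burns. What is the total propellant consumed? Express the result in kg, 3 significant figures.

total propellant consumed ≈ 3830 kg

After the first burn: m = 11500 × exp(−1310/9310.0) = 11500 × 0.86874 = 9,990.51 kg.
After the second burn: m = 9,990.51 × exp(−2460/9310.0) = 9,990.51 × 0.76780 = 7,670.71 kg.
Total propellant = m₀ − m_final = 11500 − 7,670.71 = 3,829.29 kg.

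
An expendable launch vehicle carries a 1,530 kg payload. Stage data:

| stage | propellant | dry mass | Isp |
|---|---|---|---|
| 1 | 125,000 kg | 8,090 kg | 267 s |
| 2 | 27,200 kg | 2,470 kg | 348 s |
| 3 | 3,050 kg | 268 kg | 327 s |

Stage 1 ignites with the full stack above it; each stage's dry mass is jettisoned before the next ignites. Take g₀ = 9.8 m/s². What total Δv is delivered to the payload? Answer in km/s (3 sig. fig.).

Ignition mass of stage 1 = 125,000+8,090 + 27,200+2,470 + 3,050+268 + 1,530 = 167,608 kg.
Stage 1: m₀ = 167,608 kg, m_f = 167,608 − 125,000 = 42,608 kg; Δv = 267×9.8×ln(3.934) = 2616.6×1.3696 ≈ 3584 m/s.
Stage 2: m₀ = 34,518 kg, m_f = 34,518 − 27,200 = 7,318 kg; Δv = 348×9.8×ln(4.717) = 3410.4×1.5511 ≈ 5290 m/s.
Stage 3: m₀ = 4,848 kg, m_f = 4,848 − 3,050 = 1,798 kg; Δv = 327×9.8×ln(2.696) = 3204.6×0.9919 ≈ 3179 m/s.
Total Δv = 3584 + 5290 + 3179 = 12053 m/s.

Δv ≈ 12.1 km/s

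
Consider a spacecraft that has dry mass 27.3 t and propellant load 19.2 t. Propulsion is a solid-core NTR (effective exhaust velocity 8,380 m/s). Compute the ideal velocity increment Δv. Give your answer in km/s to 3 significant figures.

Δv ≈ 4.46 km/s

m₀ = m_dry + m_prop = 27.3 + 19.2 = 46.5 t.
Δv = v_e · ln(m₀/m_f) = 8380.0 × ln(1.703) = 8380.0 × 0.5326 ≈ 4462.9 m/s.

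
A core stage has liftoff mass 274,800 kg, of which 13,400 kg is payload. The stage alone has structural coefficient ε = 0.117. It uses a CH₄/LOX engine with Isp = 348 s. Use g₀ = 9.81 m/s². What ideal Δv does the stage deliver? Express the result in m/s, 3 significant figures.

Δv ≈ 6250 m/s

Stage wet mass = m₀ − payload = 274,800 − 13,400 = 261,400 kg.
Stage dry mass = ε × stage wet mass = 0.117 × 261,400 = 30,583.8 kg.
Burnout mass m_f = stage dry + payload = 30,583.8 + 13,400 = 43,983.8 kg.
v_e = Isp · g₀ = 348 × 9.81 = 3413.9 m/s.
From the ideal rocket equation, Δv = v_e · ln(274,800/43,983.8) = 3413.9 × ln(6.248) = 3413.9 × 1.8322 ≈ 6255 m/s.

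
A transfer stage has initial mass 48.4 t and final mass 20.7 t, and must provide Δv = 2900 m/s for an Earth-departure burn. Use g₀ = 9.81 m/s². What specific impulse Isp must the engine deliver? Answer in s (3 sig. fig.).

Isp ≈ 348 s

ln(m₀/m_f) = ln(48400/20700) = ln(2.338) = 0.8494.
Using Δv = v_e ln(m₀/m_f): v_e = Δv / ln(m₀/m_f) = 2900 / 0.8494 = 3414.3 m/s.
Isp = v_e / g₀ = 3414.3 / 9.81 = 348.0 s.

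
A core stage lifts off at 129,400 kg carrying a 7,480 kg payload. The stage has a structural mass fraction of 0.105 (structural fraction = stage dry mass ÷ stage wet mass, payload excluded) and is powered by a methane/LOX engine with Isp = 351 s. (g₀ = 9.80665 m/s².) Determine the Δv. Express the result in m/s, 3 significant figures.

Stage wet mass = m₀ − payload = 129,400 − 7,480 = 121,920 kg.
Stage dry mass = ε × stage wet mass = 0.105 × 121,920 = 12,801.6 kg.
Burnout mass m_f = stage dry + payload = 12,801.6 + 7,480 = 20,281.6 kg.
v_e = Isp · g₀ = 351 × 9.80665 = 3442.1 m/s.
Rocket equation: Δv = v_e · ln(129,400/20,281.6) = 3442.1 × ln(6.38) = 3442.1 × 1.8532 ≈ 6379 m/s.

Δv ≈ 6380 m/s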